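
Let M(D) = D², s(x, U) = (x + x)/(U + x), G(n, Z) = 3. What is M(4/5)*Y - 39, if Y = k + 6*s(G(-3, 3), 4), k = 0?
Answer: -6249/175 ≈ -35.709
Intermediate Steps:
s(x, U) = 2*x/(U + x) (s(x, U) = (2*x)/(U + x) = 2*x/(U + x))
Y = 36/7 (Y = 0 + 6*(2*3/(4 + 3)) = 0 + 6*(2*3/7) = 0 + 6*(2*3*(⅐)) = 0 + 6*(6/7) = 0 + 36/7 = 36/7 ≈ 5.1429)
M(4/5)*Y - 39 = (4/5)²*(36/7) - 39 = (4*(⅕))²*(36/7) - 39 = (⅘)²*(36/7) - 39 = (16/25)*(36/7) - 39 = 576/175 - 39 = -6249/175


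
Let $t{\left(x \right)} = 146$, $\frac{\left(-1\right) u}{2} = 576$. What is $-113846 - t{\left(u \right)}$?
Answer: $-113992$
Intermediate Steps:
$u = -1152$ ($u = \left(-2\right) 576 = -1152$)
$-113846 - t{\left(u \right)} = -113846 - 146 = -113992$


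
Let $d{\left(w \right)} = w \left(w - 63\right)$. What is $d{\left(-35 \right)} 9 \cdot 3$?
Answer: $92610$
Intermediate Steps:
$d{\left(w \right)} = w \left(-63 + w\right)$
$d{\left(-35 \right)} 9 \cdot 3 = - 35 \left(-63 - 35\right) 9 \cdot 3 = \left(-35\right) \left(-98\right) 27 = 3430 \cdot 27 = 92610$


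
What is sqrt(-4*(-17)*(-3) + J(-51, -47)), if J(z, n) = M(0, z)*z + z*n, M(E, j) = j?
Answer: sqrt(4794) ≈ 69.239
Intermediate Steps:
J(z, n) = z**2 + n*z (J(z, n) = z*z + z*n = z**2 + n*z)
sqrt(-4*(-17)*(-3) + J(-51, -47)) = sqrt(-4*(-17)*(-3) - 51*(-47 - 51)) = sqrt(68*(-3) - 51*(-98)) = sqrt(-204 + 4998) = sqrt(4794)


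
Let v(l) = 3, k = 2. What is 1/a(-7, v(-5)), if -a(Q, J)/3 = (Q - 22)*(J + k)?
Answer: 1/435 ≈ 0.0022989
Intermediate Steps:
a(Q, J) = -3*(-22 + Q)*(2 + J) (a(Q, J) = -3*(Q - 22)*(J + 2) = -3*(-22 + Q)*(2 + J))
1/a(-7, v(-5)) = 1/(132 - 6*(-7) + 66*3 - 3*3*(-7)) = 1/(132 + 42 + 198 + 63) = 1/435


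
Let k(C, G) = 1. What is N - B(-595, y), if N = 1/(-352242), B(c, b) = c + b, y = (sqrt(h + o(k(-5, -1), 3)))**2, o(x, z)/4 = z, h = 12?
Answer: 201130181/352242 ≈ 571.00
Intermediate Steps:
o(x, z) = 4*z
y = 24 (y = (sqrt(12 + 4*3))**2 = (sqrt(12 + 12))**2 = (sqrt(24))**2 = (2*sqrt(6))**2 = 24)
B(c, b) = b + c
N = -1/352242 ≈ -2.8390e-6
N - B(-595, y) = -1/352242 - (24 - 595) = -1/352242 - 1*(-571) = -1/352242 + 571 = 201130181/352242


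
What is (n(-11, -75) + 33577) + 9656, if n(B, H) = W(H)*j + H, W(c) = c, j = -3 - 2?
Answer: 43533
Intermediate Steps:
j = -5
n(B, H) = -4*H (n(B, H) = H*(-5) + H = -5*H + H = -4*H)
(n(-11, -75) + 33577) + 9656 = (-4*(-75) + 33577) + 9656 = (300 + 33577) + 9656 = 33877 + 9656 = 43533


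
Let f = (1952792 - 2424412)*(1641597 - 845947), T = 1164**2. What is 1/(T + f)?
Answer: -1/375243098104 ≈ -2.6649e-12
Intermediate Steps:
T = 1354896
f = -375244453000 (f = -471620*795650 = -375244453000)
1/(T + f) = 1/(1354896 - 375244453000) = 1/(-375243098104) = -1/375243098104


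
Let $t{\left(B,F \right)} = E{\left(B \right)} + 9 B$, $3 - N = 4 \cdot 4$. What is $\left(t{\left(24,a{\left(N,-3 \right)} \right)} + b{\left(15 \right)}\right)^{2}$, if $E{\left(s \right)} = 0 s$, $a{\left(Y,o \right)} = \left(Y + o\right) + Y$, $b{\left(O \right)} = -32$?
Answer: $33856$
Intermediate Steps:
$N = -13$ ($N = 3 - 4 \cdot 4 = 3 - 16 = -13$)
$a{\left(Y,o \right)} = o + 2 Y$
$E{\left(s \right)} = 0$
$t{\left(B,F \right)} = 9 B$ ($t{\left(B,F \right)} = 0 + 9 B = 9 B$)
$\left(t{\left(24,a{\left(N,-3 \right)} \right)} + b{\left(15 \right)}\right)^{2} = \left(9 \cdot 24 - 32\right)^{2} = \left(216 - 32\right)^{2} = 184^{2} = 33856$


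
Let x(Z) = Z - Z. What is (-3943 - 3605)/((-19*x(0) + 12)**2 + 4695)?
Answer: -2516/1613 ≈ -1.5598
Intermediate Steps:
x(Z) = 0
(-3943 - 3605)/((-19*x(0) + 12)**2 + 4695) = (-3943 - 3605)/((-19*0 + 12)**2 + 4695) = -7548/((0 + 12)**2 + 4695) = -7548/(12**2 + 4695) = -7548/(144 + 4695) = -7548/4839 = -7548*1/4839 = -2516/1613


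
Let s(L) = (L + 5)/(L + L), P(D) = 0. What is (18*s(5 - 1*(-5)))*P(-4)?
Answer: 0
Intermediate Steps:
s(L) = (5 + L)/(2*L) (s(L) = (5 + L)/((2*L)) = (5 + L)*(1/(2*L)) = (5 + L)/(2*L))
(18*s(5 - 1*(-5)))*P(-4) = (18*((5 + (5 - 1*(-5)))/(2*(5 - 1*(-5)))))*0 = (18*((5 + (5 + 5))/(2*(5 + 5))))*0 = (18*((½)*(5 + 10)/10))*0 = (18*((½)*(⅒)*15))*0 = (18*(¾))*0 = (27/2)*0 = 0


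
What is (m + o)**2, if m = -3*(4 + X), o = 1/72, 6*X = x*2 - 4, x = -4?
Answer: 185761/5184 ≈ 35.833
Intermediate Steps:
X = -2 (X = (-4*2 - 4)/6 = (-8 - 4)/6 = (1/6)*(-12) = -2)
o = 1/72 ≈ 0.013889
m = -6 (m = -3*(4 - 2) = -3*2 = -6)
(m + o)**2 = (-6 + 1/72)**2 = (-431/72)**2 = 185761/5184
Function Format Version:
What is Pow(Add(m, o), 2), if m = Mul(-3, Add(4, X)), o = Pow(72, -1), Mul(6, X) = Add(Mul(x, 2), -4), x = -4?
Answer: Rational(185761, 5184) ≈ 35.833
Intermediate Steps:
X = -2 (X = Mul(Rational(1, 6), Add(Mul(-4, 2), -4)) = Mul(Rational(1, 6), Add(-8, -4)) = Mul(Rational(1, 6), -12) = -2)
o = Rational(1, 72) ≈ 0.013889
m = -6 (m = Mul(-3, Add(4, -2)) = Mul(-3, 2) = -6)
Pow(Add(m, o), 2) = Pow(Add(-6, Rational(1, 72)), 2) = Pow(Rational(-431, 72), 2) = Rational(185761, 5184)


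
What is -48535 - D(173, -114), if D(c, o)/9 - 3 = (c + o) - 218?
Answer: -47131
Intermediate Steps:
D(c, o) = -1935 + 9*c + 9*o (D(c, o) = 27 + 9*((c + o) - 218) = 27 + 9*(-218 + c + o) = 27 + (-1962 + 9*c + 9*o) = -1935 + 9*c + 9*o)
-48535 - D(173, -114) = -48535 - (-1935 + 9*173 + 9*(-114)) = -48535 - (-1935 + 1557 - 1026) = -48535 - 1*(-1404) = -48535 + 1404 = -47131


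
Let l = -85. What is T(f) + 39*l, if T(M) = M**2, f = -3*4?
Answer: -3171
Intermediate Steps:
f = -12
T(f) + 39*l = (-12)**2 + 39*(-85) = 144 - 3315 = -3171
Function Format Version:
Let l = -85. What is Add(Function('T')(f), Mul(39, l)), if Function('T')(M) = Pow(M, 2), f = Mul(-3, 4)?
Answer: -3171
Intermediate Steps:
f = -12
Add(Function('T')(f), Mul(39, l)) = Add(Pow(-12, 2), Mul(39, -85)) = Add(144, -3315) = -3171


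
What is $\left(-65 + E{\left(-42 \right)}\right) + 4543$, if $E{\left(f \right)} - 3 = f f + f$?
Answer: $6203$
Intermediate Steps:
$E{\left(f \right)} = 3 + f + f^{2}$ ($E{\left(f \right)} = 3 + \left(f f + f\right) = 3 + \left(f^{2} + f\right) = 3 + \left(f + f^{2}\right) = 3 + f + f^{2}$)
$\left(-65 + E{\left(-42 \right)}\right) + 4543 = \left(-65 + \left(3 - 42 + \left(-42\right)^{2}\right)\right) + 4543 = \left(-65 + \left(3 - 42 + 1764\right)\right) + 4543 = \left(-65 + 1725\right) + 4543 = 1660 + 4543 = 6203$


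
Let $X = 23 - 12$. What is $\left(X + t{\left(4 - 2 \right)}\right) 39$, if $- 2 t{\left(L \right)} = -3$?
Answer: $\frac{975}{2} \approx 487.5$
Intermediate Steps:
$t{\left(L \right)} = \frac{3}{2}$ ($t{\left(L \right)} = \left(- \frac{1}{2}\right) \left(-3\right) = \frac{3}{2}$)
$X = 11$ ($X = 23 - 12 = 11$)
$\left(X + t{\left(4 - 2 \right)}\right) 39 = \left(11 + \frac{3}{2}\right) 39 = \frac{25}{2} \cdot 39 = \frac{975}{2}$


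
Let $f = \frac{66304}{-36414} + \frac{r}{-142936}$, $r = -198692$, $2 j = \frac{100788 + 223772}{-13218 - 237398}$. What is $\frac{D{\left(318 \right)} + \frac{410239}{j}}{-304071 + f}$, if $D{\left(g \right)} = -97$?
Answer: $\frac{70274101835154996}{33722805178240325} \approx 2.0839$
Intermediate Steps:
$j = - \frac{20285}{31327}$ ($j = \frac{\left(100788 + 223772\right) \frac{1}{-13218 - 237398}}{2} = \frac{324560 \frac{1}{-250616}}{2} = \frac{324560 \left(- \frac{1}{250616}\right)}{2} = \frac{1}{2} \left(- \frac{40570}{31327}\right) = - \frac{20285}{31327} \approx -0.64752$)
$f = - \frac{2355103}{5467302}$ ($f = \frac{66304}{-36414} - \frac{198692}{-142936} = 66304 \left(- \frac{1}{36414}\right) - - \frac{49673}{35734} = - \frac{4736}{2601} + \frac{49673}{35734} = - \frac{2355103}{5467302} \approx -0.43076$)
$\frac{D{\left(318 \right)} + \frac{410239}{j}}{-304071 + f} = \frac{-97 + \frac{410239}{- \frac{20285}{31327}}}{-304071 - \frac{2355103}{5467302}} = \frac{-97 + 410239 \left(- \frac{31327}{20285}\right)}{- \frac{1662450341545}{5467302}} = \left(-97 - \frac{12851557153}{20285}\right) \left(- \frac{5467302}{1662450341545}\right) = \left(- \frac{12853524798}{20285}\right) \left(- \frac{5467302}{1662450341545}\right) = \frac{70274101835154996}{33722805178240325}$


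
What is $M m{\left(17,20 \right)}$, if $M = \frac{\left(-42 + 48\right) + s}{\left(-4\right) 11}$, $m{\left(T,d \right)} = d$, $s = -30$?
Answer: $\frac{120}{11} \approx 10.909$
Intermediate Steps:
$M = \frac{6}{11}$ ($M = \frac{\left(-42 + 48\right) - 30}{\left(-4\right) 11} = \frac{6 - 30}{-44} = \left(-24\right) \left(- \frac{1}{44}\right) = \frac{6}{11} \approx 0.54545$)
$M m{\left(17,20 \right)} = \frac{6}{11} \cdot 20 = \frac{120}{11}$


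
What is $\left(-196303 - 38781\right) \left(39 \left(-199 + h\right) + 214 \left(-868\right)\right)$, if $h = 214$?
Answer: $43529799028$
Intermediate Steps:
$\left(-196303 - 38781\right) \left(39 \left(-199 + h\right) + 214 \left(-868\right)\right) = \left(-196303 - 38781\right) \left(39 \left(-199 + 214\right) + 214 \left(-868\right)\right) = - 235084 \left(39 \cdot 15 - 185752\right) = - 235084 \left(585 - 185752\right) = \left(-235084\right) \left(-185167\right) = 43529799028$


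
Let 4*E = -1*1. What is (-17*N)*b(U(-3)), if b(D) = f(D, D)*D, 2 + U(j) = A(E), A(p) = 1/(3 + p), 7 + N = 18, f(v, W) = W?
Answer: -5508/11 ≈ -500.73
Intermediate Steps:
E = -1/4 (E = (-1*1)/4 = (1/4)*(-1) = -1/4 ≈ -0.25000)
N = 11 (N = -7 + 18 = 11)
U(j) = -18/11 (U(j) = -2 + 1/(3 - 1/4) = -2 + 1/(11/4) = -2 + 4/11 = -18/11)
b(D) = D**2 (b(D) = D*D = D**2)
(-17*N)*b(U(-3)) = (-17*11)*(-18/11)**2 = -187*324/121 = -5508/11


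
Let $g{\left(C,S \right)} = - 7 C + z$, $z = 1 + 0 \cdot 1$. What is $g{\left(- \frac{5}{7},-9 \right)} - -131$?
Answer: $137$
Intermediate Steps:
$z = 1$ ($z = 1 + 0 = 1$)
$g{\left(C,S \right)} = 1 - 7 C$ ($g{\left(C,S \right)} = - 7 C + 1 = 1 - 7 C$)
$g{\left(- \frac{5}{7},-9 \right)} - -131 = \left(1 - 7 \left(- \frac{5}{7}\right)\right) - -131 = \left(1 - 7 \left(\left(-5\right) \frac{1}{7}\right)\right) + 131 = \left(1 - -5\right) + 131 = \left(1 + 5\right) + 131 = 6 + 131 = 137$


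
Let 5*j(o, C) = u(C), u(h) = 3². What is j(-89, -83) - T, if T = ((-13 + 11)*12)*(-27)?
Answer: -3231/5 ≈ -646.20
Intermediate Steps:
u(h) = 9
j(o, C) = 9/5 (j(o, C) = (⅕)*9 = 9/5)
T = 648 (T = -2*12*(-27) = -24*(-27) = 648)
j(-89, -83) - T = 9/5 - 1*648 = 9/5 - 648 = -3231/5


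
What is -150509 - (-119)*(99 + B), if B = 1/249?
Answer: -34543153/249 ≈ -1.3873e+5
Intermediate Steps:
B = 1/249 ≈ 0.0040161
-150509 - (-119)*(99 + B) = -150509 - (-119)*(99 + 1/249) = -150509 - (-119)*24652/249 = -150509 - 1*(-2933588/249) = -150509 + 2933588/249 = -34543153/249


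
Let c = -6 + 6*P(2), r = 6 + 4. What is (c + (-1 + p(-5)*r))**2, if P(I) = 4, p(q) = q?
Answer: 1089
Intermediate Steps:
r = 10
c = 18 (c = -6 + 6*4 = -6 + 24 = 18)
(c + (-1 + p(-5)*r))**2 = (18 + (-1 - 5*10))**2 = (18 + (-1 - 50))**2 = (18 - 51)**2 = (-33)**2 = 1089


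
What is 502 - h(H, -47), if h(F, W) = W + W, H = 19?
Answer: 596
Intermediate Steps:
h(F, W) = 2*W
502 - h(H, -47) = 502 - 2*(-47) = 502 - 1*(-94) = 502 + 94 = 596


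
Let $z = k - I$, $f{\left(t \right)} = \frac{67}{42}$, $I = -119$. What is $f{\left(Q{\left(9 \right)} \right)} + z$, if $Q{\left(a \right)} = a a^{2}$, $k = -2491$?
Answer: $- \frac{99557}{42} \approx -2370.4$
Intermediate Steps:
$Q{\left(a \right)} = a^{3}$
$f{\left(t \right)} = \frac{67}{42}$ ($f{\left(t \right)} = 67 \cdot \frac{1}{42} = \frac{67}{42}$)
$z = -2372$ ($z = -2491 - -119 = -2491 + 119 = -2372$)
$f{\left(Q{\left(9 \right)} \right)} + z = \frac{67}{42} - 2372 = - \frac{99557}{42}$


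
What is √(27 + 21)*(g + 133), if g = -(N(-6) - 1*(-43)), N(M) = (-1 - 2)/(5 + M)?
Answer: 348*√3 ≈ 602.75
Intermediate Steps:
N(M) = -3/(5 + M)
g = -46 (g = -(-3/(5 - 6) - 1*(-43)) = -(-3/(-1) + 43) = -(-3*(-1) + 43) = -(3 + 43) = -1*46 = -46)
√(27 + 21)*(g + 133) = √(27 + 21)*(-46 + 133) = √48*87 = (4*√3)*87 = 348*√3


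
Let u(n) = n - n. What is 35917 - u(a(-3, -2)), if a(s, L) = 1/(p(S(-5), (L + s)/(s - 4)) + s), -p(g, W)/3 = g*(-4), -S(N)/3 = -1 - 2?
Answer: 35917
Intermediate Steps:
S(N) = 9 (S(N) = -3*(-1 - 2) = -3*(-3) = 9)
p(g, W) = 12*g (p(g, W) = -3*g*(-4) = -(-12)*g = 12*g)
a(s, L) = 1/(108 + s) (a(s, L) = 1/(12*9 + s) = 1/(108 + s))
u(n) = 0
35917 - u(a(-3, -2)) = 35917 - 1*0 = 35917 + 0 = 35917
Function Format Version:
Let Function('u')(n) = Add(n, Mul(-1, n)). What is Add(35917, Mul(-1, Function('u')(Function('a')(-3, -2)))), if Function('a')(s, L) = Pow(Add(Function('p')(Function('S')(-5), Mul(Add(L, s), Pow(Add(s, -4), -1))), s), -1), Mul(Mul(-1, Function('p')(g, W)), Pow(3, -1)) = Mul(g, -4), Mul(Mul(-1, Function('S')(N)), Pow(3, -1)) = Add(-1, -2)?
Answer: 35917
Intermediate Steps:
Function('S')(N) = 9 (Function('S')(N) = Mul(-3, Add(-1, -2)) = Mul(-3, -3) = 9)
Function('p')(g, W) = Mul(12, g) (Function('p')(g, W) = Mul(-3, Mul(g, -4)) = Mul(-3, Mul(-4, g)) = Mul(12, g))
Function('a')(s, L) = Pow(Add(108, s), -1) (Function('a')(s, L) = Pow(Add(Mul(12, 9), s), -1) = Pow(Add(108, s), -1))
Function('u')(n) = 0
Add(35917, Mul(-1, Function('u')(Function('a')(-3, -2)))) = Add(35917, Mul(-1, 0)) = Add(35917, 0) = 35917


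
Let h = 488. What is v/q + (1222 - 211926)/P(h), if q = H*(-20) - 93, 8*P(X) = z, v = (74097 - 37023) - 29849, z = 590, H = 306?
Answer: -5238547183/1832835 ≈ -2858.2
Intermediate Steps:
v = 7225 (v = 37074 - 29849 = 7225)
P(X) = 295/4 (P(X) = (1/8)*590 = 295/4)
q = -6213 (q = 306*(-20) - 93 = -6120 - 93 = -6213)
v/q + (1222 - 211926)/P(h) = 7225/(-6213) + (1222 - 211926)/(295/4) = 7225*(-1/6213) - 210704*4/295 = -7225/6213 - 842816/295 = -5238547183/1832835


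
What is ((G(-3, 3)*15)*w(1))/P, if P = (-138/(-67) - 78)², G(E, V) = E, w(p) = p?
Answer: -22445/2876416 ≈ -0.0078031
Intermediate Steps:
P = 25887744/4489 (P = (-138*(-1/67) - 78)² = (138/67 - 78)² = (-5088/67)² = 25887744/4489 ≈ 5766.9)
((G(-3, 3)*15)*w(1))/P = (-3*15*1)/(25887744/4489) = -45*1*(4489/25887744) = -45*4489/25887744 = -22445/2876416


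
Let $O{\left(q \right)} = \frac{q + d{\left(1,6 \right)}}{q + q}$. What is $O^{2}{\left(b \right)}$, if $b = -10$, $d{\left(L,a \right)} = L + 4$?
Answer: $\frac{1}{16} \approx 0.0625$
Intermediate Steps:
$d{\left(L,a \right)} = 4 + L$
$O{\left(q \right)} = \frac{5 + q}{2 q}$ ($O{\left(q \right)} = \frac{q + \left(4 + 1\right)}{q + q} = \frac{q + 5}{2 q} = \left(5 + q\right) \frac{1}{2 q} = \frac{5 + q}{2 q}$)
$O^{2}{\left(b \right)} = \left(\frac{5 - 10}{2 \left(-10\right)}\right)^{2} = \left(\frac{1}{2} \left(- \frac{1}{10}\right) \left(-5\right)\right)^{2} = \left(\frac{1}{4}\right)^{2} = \frac{1}{16}$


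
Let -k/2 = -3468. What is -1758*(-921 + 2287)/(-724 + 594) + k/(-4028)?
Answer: 1209006288/65455 ≈ 18471.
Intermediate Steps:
k = 6936 (k = -2*(-3468) = 6936)
-1758*(-921 + 2287)/(-724 + 594) + k/(-4028) = -1758*(-921 + 2287)/(-724 + 594) + 6936/(-4028) = -1758/((-130/1366)) + 6936*(-1/4028) = -1758/((-130*1/1366)) - 1734/1007 = -1758/(-65/683) - 1734/1007 = -1758*(-683/65) - 1734/1007 = 1200714/65 - 1734/1007 = 1209006288/65455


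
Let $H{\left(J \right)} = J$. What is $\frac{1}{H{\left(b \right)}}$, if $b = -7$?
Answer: $- \frac{1}{7} \approx -0.14286$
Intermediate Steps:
$\frac{1}{H{\left(b \right)}} = \frac{1}{-7} = - \frac{1}{7}$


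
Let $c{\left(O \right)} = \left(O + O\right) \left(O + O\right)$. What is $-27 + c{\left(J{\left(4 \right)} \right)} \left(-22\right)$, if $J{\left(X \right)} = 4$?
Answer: $-1435$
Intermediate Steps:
$c{\left(O \right)} = 4 O^{2}$ ($c{\left(O \right)} = 2 O 2 O = 4 O^{2}$)
$-27 + c{\left(J{\left(4 \right)} \right)} \left(-22\right) = -27 + 4 \cdot 4^{2} \left(-22\right) = -27 + 4 \cdot 16 \left(-22\right) = -27 + 64 \left(-22\right) = -27 - 1408 = -1435$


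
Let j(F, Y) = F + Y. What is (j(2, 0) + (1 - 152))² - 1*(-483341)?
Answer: 505542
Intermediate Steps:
(j(2, 0) + (1 - 152))² - 1*(-483341) = ((2 + 0) + (1 - 152))² - 1*(-483341) = (2 - 151)² + 483341 = (-149)² + 483341 = 22201 + 483341 = 505542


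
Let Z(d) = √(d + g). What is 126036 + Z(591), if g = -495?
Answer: 126036 + 4*√6 ≈ 1.2605e+5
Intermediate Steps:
Z(d) = √(-495 + d) (Z(d) = √(d - 495) = √(-495 + d))
126036 + Z(591) = 126036 + √(-495 + 591) = 126036 + √96 = 126036 + 4*√6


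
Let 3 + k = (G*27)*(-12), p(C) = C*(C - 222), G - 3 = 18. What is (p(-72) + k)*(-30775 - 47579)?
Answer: -1125241794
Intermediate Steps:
G = 21 (G = 3 + 18 = 21)
p(C) = C*(-222 + C)
k = -6807 (k = -3 + (21*27)*(-12) = -3 + 567*(-12) = -3 - 6804 = -6807)
(p(-72) + k)*(-30775 - 47579) = (-72*(-222 - 72) - 6807)*(-30775 - 47579) = (-72*(-294) - 6807)*(-78354) = (21168 - 6807)*(-78354) = 14361*(-78354) = -1125241794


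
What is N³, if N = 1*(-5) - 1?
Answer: -216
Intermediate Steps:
N = -6 (N = -5 - 1 = -6)
N³ = (-6)³ = -216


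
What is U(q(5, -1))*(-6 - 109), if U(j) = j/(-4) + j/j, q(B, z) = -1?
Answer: -575/4 ≈ -143.75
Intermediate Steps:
U(j) = 1 - j/4 (U(j) = j*(-¼) + 1 = -j/4 + 1 = 1 - j/4)
U(q(5, -1))*(-6 - 109) = (1 - ¼*(-1))*(-6 - 109) = (1 + ¼)*(-115) = (5/4)*(-115) = -575/4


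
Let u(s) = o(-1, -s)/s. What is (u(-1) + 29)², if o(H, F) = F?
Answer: 784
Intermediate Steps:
u(s) = -1 (u(s) = (-s)/s = -1)
(u(-1) + 29)² = (-1 + 29)² = 28² = 784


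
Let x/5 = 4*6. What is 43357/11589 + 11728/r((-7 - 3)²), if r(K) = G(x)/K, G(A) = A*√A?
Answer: 43357/11589 + 1466*√30/9 ≈ 895.92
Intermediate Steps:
x = 120 (x = 5*(4*6) = 5*24 = 120)
G(A) = A^(3/2)
r(K) = 240*√30/K (r(K) = 120^(3/2)/K = (240*√30)/K = 240*√30/K)
43357/11589 + 11728/r((-7 - 3)²) = 43357/11589 + 11728/((240*√30/((-7 - 3)²))) = 43357*(1/11589) + 11728/((240*√30/((-10)²))) = 43357/11589 + 11728/((240*√30/100)) = 43357/11589 + 11728/((240*√30*(1/100))) = 43357/11589 + 11728/((12*√30/5)) = 43357/11589 + 11728*(√30/72) = 43357/11589 + 1466*√30/9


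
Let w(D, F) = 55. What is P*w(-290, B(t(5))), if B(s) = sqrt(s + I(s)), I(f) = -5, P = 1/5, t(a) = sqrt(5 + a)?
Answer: 11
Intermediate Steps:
P = 1/5 ≈ 0.20000
B(s) = sqrt(-5 + s) (B(s) = sqrt(s - 5) = sqrt(-5 + s))
P*w(-290, B(t(5))) = (1/5)*55 = 11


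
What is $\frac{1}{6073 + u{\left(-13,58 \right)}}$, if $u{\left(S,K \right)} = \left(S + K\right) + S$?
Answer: $\frac{1}{6105} \approx 0.0001638$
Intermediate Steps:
$u{\left(S,K \right)} = K + 2 S$ ($u{\left(S,K \right)} = \left(K + S\right) + S = K + 2 S$)
$\frac{1}{6073 + u{\left(-13,58 \right)}} = \frac{1}{6073 + \left(58 + 2 \left(-13\right)\right)} = \frac{1}{6073 + \left(58 - 26\right)} = \frac{1}{6073 + 32} = \frac{1}{6105}$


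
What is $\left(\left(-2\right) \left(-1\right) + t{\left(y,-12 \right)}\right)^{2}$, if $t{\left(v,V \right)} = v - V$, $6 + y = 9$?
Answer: $289$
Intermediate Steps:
$y = 3$ ($y = -6 + 9 = 3$)
$\left(\left(-2\right) \left(-1\right) + t{\left(y,-12 \right)}\right)^{2} = \left(\left(-2\right) \left(-1\right) + \left(3 - -12\right)\right)^{2} = \left(2 + \left(3 + 12\right)\right)^{2} = \left(2 + 15\right)^{2} = 17^{2} = 289$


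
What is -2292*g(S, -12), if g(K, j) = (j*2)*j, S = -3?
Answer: -660096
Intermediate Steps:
g(K, j) = 2*j² (g(K, j) = (2*j)*j = 2*j²)
-2292*g(S, -12) = -4584*(-12)² = -4584*144 = -2292*288 = -660096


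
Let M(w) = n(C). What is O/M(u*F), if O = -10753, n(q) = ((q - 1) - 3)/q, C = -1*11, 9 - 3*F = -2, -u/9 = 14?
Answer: -118283/15 ≈ -7885.5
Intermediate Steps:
u = -126 (u = -9*14 = -126)
F = 11/3 (F = 3 - ⅓*(-2) = 3 + ⅔ = 11/3 ≈ 3.6667)
C = -11
n(q) = (-4 + q)/q (n(q) = ((-1 + q) - 3)/q = (-4 + q)/q)
M(w) = 15/11 (M(w) = (-4 - 11)/(-11) = -1/11*(-15) = 15/11)
O/M(u*F) = -10753/15/11 = -10753*11/15 = -118283/15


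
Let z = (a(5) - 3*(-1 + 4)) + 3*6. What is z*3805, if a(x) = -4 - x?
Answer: 0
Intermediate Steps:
z = 0 (z = ((-4 - 1*5) - 3*(-1 + 4)) + 3*6 = ((-4 - 5) - 3*3) + 18 = (-9 - 9) + 18 = -18 + 18 = 0)
z*3805 = 0*3805 = 0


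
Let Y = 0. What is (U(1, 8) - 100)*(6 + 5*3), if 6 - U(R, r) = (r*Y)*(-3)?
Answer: -1974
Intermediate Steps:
U(R, r) = 6 (U(R, r) = 6 - r*0*(-3) = 6 - 0*(-3) = 6 - 1*0 = 6 + 0 = 6)
(U(1, 8) - 100)*(6 + 5*3) = (6 - 100)*(6 + 5*3) = -94*(6 + 15) = -94*21 = -1974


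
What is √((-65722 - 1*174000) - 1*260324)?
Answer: I*√500046 ≈ 707.14*I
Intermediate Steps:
√((-65722 - 1*174000) - 1*260324) = √((-65722 - 174000) - 260324) = √(-239722 - 260324) = √(-500046) = I*√500046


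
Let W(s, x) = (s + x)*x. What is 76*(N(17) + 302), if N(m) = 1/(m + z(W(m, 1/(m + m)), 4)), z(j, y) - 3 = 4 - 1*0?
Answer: 137731/6 ≈ 22955.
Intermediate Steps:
W(s, x) = x*(s + x)
z(j, y) = 7 (z(j, y) = 3 + (4 - 1*0) = 3 + (4 + 0) = 3 + 4 = 7)
N(m) = 1/(7 + m) (N(m) = 1/(m + 7) = 1/(7 + m))
76*(N(17) + 302) = 76*(1/(7 + 17) + 302) = 76*(1/24 + 302) = 76*(7249/24) = 137731/6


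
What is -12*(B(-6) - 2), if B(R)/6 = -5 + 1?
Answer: 312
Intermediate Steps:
B(R) = -24 (B(R) = 6*(-5 + 1) = 6*(-4) = -24)
-12*(B(-6) - 2) = -12*(-24 - 2) = -12*(-26) = 312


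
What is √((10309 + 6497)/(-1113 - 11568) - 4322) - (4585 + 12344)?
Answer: -16929 + 2*I*√19311784998/4227 ≈ -16929.0 + 65.752*I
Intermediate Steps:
√((10309 + 6497)/(-1113 - 11568) - 4322) - (4585 + 12344) = √(16806/(-12681) - 4322) - 1*16929 = √(16806*(-1/12681) - 4322) - 16929 = √(-5602/4227 - 4322) - 16929 = √(-18274696/4227) - 16929 = 2*I*√19311784998/4227 - 16929 = -16929 + 2*I*√19311784998/4227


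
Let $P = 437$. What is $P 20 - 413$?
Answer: $8327$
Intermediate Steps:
$P 20 - 413 = 437 \cdot 20 - 413 = 8740 - 413 = 8327$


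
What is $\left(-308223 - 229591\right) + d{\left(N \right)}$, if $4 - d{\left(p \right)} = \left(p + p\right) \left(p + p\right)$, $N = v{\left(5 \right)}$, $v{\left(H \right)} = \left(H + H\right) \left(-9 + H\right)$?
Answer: $-544210$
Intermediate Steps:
$v{\left(H \right)} = 2 H \left(-9 + H\right)$
$N = -40$ ($N = 2 \cdot 5 \left(-9 + 5\right) = 2 \cdot 5 \left(-4\right) = -40$)
$d{\left(p \right)} = 4 - 4 p^{2}$ ($d{\left(p \right)} = 4 - \left(p + p\right) \left(p + p\right) = 4 - 2 p 2 p = 4 - 4 p^{2}$)
$\left(-308223 - 229591\right) + d{\left(N \right)} = \left(-308223 - 229591\right) + \left(4 - 4 \left(-40\right)^{2}\right) = -537814 + \left(4 - 6400\right) = -537814 - 6396 = -544210$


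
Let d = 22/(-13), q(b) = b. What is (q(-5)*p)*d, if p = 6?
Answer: 660/13 ≈ 50.769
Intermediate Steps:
d = -22/13 (d = 22*(-1/13) = -22/13 ≈ -1.6923)
(q(-5)*p)*d = -5*6*(-22/13) = -30*(-22/13) = 660/13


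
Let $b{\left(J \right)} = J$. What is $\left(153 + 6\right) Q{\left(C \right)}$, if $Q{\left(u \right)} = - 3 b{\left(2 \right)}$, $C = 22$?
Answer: $-954$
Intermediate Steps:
$Q{\left(u \right)} = -6$ ($Q{\left(u \right)} = \left(-3\right) 2 = -6$)
$\left(153 + 6\right) Q{\left(C \right)} = \left(153 + 6\right) \left(-6\right) = 159 \left(-6\right) = -954$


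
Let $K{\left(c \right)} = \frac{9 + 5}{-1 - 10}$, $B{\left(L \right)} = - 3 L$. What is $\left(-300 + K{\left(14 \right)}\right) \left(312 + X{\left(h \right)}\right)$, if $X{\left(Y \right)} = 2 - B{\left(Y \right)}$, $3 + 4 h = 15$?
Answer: $- \frac{1070422}{11} \approx -97311.0$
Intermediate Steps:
$h = 3$ ($h = - \frac{3}{4} + \frac{1}{4} \cdot 15 = - \frac{3}{4} + \frac{15}{4} = 3$)
$K{\left(c \right)} = - \frac{14}{11}$ ($K{\left(c \right)} = \frac{14}{-11} = 14 \left(- \frac{1}{11}\right) = - \frac{14}{11}$)
$X{\left(Y \right)} = 2 + 3 Y$ ($X{\left(Y \right)} = 2 - - 3 Y = 2 + 3 Y$)
$\left(-300 + K{\left(14 \right)}\right) \left(312 + X{\left(h \right)}\right) = \left(-300 - \frac{14}{11}\right) \left(312 + \left(2 + 3 \cdot 3\right)\right) = - \frac{3314 \left(312 + \left(2 + 9\right)\right)}{11} = - \frac{3314 \left(312 + 11\right)}{11} = \left(- \frac{3314}{11}\right) 323 = - \frac{1070422}{11}$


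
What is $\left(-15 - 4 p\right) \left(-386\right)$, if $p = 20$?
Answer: $36670$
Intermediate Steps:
$\left(-15 - 4 p\right) \left(-386\right) = \left(-15 - 80\right) \left(-386\right) = \left(-95\right) \left(-386\right) = 36670$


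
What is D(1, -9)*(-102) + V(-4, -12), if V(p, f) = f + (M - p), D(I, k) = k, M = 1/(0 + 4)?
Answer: 3641/4 ≈ 910.25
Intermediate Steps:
M = 1/4 ≈ 0.25000
V(p, f) = 1/4 + f - p (V(p, f) = f + (1/4 - p) = 1/4 + f - p)
D(1, -9)*(-102) + V(-4, -12) = -9*(-102) + (1/4 - 12 - 1*(-4)) = 918 + (1/4 - 12 + 4) = 918 - 31/4 = 3641/4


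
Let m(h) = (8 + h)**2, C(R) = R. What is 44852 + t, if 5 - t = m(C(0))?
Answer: 44793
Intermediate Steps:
t = -59 (t = 5 - (8 + 0)**2 = 5 - 1*8**2 = 5 - 1*64 = 5 - 64 = -59)
44852 + t = 44852 - 59 = 44793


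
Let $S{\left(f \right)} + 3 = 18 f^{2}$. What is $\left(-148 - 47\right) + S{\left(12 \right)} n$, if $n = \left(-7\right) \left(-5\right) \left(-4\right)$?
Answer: $-362655$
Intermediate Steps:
$S{\left(f \right)} = -3 + 18 f^{2}$
$n = -140$ ($n = 35 \left(-4\right) = -140$)
$\left(-148 - 47\right) + S{\left(12 \right)} n = \left(-148 - 47\right) + \left(-3 + 18 \cdot 12^{2}\right) \left(-140\right) = -195 + \left(-3 + 18 \cdot 144\right) \left(-140\right) = -195 + \left(-3 + 2592\right) \left(-140\right) = -195 + 2589 \left(-140\right) = -195 - 362460 = -362655$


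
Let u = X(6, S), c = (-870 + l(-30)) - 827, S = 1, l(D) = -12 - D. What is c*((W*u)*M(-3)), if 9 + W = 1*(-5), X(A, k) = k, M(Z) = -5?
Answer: -117530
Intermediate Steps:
c = -1679 (c = (-870 + (-12 - 1*(-30))) - 827 = (-870 + (-12 + 30)) - 827 = (-870 + 18) - 827 = -852 - 827 = -1679)
u = 1
W = -14 (W = -9 + 1*(-5) = -9 - 5 = -14)
c*((W*u)*M(-3)) = -1679*(-14*1)*(-5) = -(-23506)*(-5) = -1679*70 = -117530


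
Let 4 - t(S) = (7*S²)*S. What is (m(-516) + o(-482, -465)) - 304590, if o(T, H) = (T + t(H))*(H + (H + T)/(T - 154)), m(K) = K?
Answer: -207479014599737/636 ≈ -3.2622e+11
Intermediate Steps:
t(S) = 4 - 7*S³ (t(S) = 4 - 7*S²*S = 4 - 7*S³)
o(T, H) = (H + (H + T)/(-154 + T))*(4 + T - 7*H³) (o(T, H) = (T + (4 - 7*H³))*(H + (H + T)/(T - 154)) = (4 + T - 7*H³)*(H + (H + T)/(-154 + T)) = (H + (H + T)/(-154 + T))*(4 + T - 7*H³))
(m(-516) + o(-482, -465)) - 304590 = (-516 + ((-482)² - 612*(-465) + 4*(-482) + 1071*(-465)⁴ - 465*(-482)² - 149*(-465)*(-482) - 7*(-482)*(-465)³ - 7*(-482)*(-465)⁴)/(-154 - 482)) - 304590 = (-516 + (232324 + 284580 - 1928 + 1071*46753250625 - 465*232324 - 33395370 - 7*(-482)*(-100544625) - 7*(-482)*46753250625)/(-636)) - 304590 = (-516 - (232324 + 284580 - 1928 + 50072731419375 - 108030660 - 33395370 - 339237564750 + 157745467608750)/636) - 304590 = (-516 - 1/636*207478820552321) - 304590 = (-516 - 207478820552321/636) - 304590 = -207478820880497/636 - 304590 = -207479014599737/636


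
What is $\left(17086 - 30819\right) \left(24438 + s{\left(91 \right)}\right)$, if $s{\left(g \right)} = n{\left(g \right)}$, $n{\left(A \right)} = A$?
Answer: $-336856757$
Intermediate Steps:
$s{\left(g \right)} = g$
$\left(17086 - 30819\right) \left(24438 + s{\left(91 \right)}\right) = \left(17086 - 30819\right) \left(24438 + 91\right) = \left(-13733\right) 24529 = -336856757$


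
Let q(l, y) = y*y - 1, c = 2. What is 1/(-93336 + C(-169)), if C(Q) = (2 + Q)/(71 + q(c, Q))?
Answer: -28631/2672303183 ≈ -1.0714e-5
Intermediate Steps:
q(l, y) = -1 + y² (q(l, y) = y² - 1 = -1 + y²)
C(Q) = (2 + Q)/(70 + Q²) (C(Q) = (2 + Q)/(71 + (-1 + Q²)) = (2 + Q)/(70 + Q²))
1/(-93336 + C(-169)) = 1/(-93336 + (2 - 169)/(70 + (-169)²)) = 1/(-93336 - 167/(70 + 28561)) = 1/(-93336 - 167/28631) = 1/(-2672303183/28631) = -28631/2672303183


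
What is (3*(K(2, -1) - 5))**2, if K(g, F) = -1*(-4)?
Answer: 9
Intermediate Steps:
K(g, F) = 4
(3*(K(2, -1) - 5))**2 = (3*(4 - 5))**2 = (3*(-1))**2 = (-3)**2 = 9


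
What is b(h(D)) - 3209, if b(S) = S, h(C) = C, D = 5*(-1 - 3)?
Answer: -3229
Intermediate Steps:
D = -20 (D = 5*(-4) = -20)
b(h(D)) - 3209 = -20 - 3209 = -3229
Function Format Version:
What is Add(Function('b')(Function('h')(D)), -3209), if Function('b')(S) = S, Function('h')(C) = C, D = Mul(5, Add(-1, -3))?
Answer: -3229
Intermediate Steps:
D = -20 (D = Mul(5, -4) = -20)
Add(Function('b')(Function('h')(D)), -3209) = Add(-20, -3209) = -3229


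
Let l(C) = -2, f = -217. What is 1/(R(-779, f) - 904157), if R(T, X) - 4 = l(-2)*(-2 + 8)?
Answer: -1/904165 ≈ -1.1060e-6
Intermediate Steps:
R(T, X) = -8 (R(T, X) = 4 - 2*(-2 + 8) = 4 - 2*6 = 4 - 12 = -8)
1/(R(-779, f) - 904157) = 1/(-8 - 904157) = 1/(-904165) = -1/904165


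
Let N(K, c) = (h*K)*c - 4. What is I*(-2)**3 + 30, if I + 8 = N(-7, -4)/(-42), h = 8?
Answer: 2854/21 ≈ 135.90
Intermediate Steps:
N(K, c) = -4 + 8*K*c (N(K, c) = (8*K)*c - 4 = 8*K*c - 4 = -4 + 8*K*c)
I = -278/21 (I = -8 + (-4 + 8*(-7)*(-4))/(-42) = -8 + (-4 + 224)*(-1/42) = -8 + 220*(-1/42) = -8 - 110/21 = -278/21 ≈ -13.238)
I*(-2)**3 + 30 = -278/21*(-2)**3 + 30 = -278/21*(-8) + 30 = 2224/21 + 30 = 2854/21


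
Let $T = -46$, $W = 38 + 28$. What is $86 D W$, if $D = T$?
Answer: $-261096$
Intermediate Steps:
$W = 66$
$D = -46$
$86 D W = 86 \left(-46\right) 66 = \left(-3956\right) 66 = -261096$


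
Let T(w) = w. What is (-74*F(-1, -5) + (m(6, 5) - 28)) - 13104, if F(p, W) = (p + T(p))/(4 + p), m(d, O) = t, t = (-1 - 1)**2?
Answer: -39236/3 ≈ -13079.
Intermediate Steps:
t = 4 (t = (-2)**2 = 4)
m(d, O) = 4
F(p, W) = 2*p/(4 + p) (F(p, W) = (p + p)/(4 + p) = (2*p)/(4 + p) = 2*p/(4 + p))
(-74*F(-1, -5) + (m(6, 5) - 28)) - 13104 = (-148*(-1)/(4 - 1) + (4 - 28)) - 13104 = (-148*(-1)/3 - 24) - 13104 = (-74*(-2/3) - 24) - 13104 = (148/3 - 24) - 13104 = 76/3 - 13104 = -39236/3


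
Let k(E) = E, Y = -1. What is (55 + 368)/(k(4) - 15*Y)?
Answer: 423/19 ≈ 22.263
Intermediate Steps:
(55 + 368)/(k(4) - 15*Y) = (55 + 368)/(4 - 15*(-1)) = 423/(4 + 15) = 423/19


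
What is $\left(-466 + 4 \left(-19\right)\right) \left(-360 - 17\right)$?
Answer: $204334$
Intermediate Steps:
$\left(-466 + 4 \left(-19\right)\right) \left(-360 - 17\right) = \left(-466 - 76\right) \left(-377\right) = \left(-542\right) \left(-377\right) = 204334$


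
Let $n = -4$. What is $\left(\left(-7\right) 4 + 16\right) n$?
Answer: $48$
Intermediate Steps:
$\left(\left(-7\right) 4 + 16\right) n = \left(\left(-7\right) 4 + 16\right) \left(-4\right) = \left(-28 + 16\right) \left(-4\right) = \left(-12\right) \left(-4\right) = 48$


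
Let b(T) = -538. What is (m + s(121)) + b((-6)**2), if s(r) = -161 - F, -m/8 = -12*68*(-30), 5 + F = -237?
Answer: -196297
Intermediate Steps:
F = -242 (F = -5 - 237 = -242)
m = -195840 (m = -8*(-12*68)*(-30) = -(-6528)*(-30) = -8*24480 = -195840)
s(r) = 81 (s(r) = -161 - 1*(-242) = -161 + 242 = 81)
(m + s(121)) + b((-6)**2) = (-195840 + 81) - 538 = -195759 - 538 = -196297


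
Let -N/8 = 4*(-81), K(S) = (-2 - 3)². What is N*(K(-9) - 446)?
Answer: -1091232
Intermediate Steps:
K(S) = 25 (K(S) = (-5)² = 25)
N = 2592 (N = -32*(-81) = -8*(-324) = 2592)
N*(K(-9) - 446) = 2592*(25 - 446) = 2592*(-421) = -1091232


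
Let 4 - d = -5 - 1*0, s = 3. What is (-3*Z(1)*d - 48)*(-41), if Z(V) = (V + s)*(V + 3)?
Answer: 19680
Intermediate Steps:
d = 9 (d = 4 - (-5 - 1*0) = 4 - (-5 + 0) = 4 - 1*(-5) = 4 + 5 = 9)
Z(V) = (3 + V)**2 (Z(V) = (V + 3)*(V + 3) = (3 + V)*(3 + V) = (3 + V)**2)
(-3*Z(1)*d - 48)*(-41) = (-3*(9 + 1**2 + 6*1)*9 - 48)*(-41) = (-3*(9 + 1 + 6)*9 - 48)*(-41) = (-3*16*9 - 48)*(-41) = (-48*9 - 48)*(-41) = (-1*432 - 48)*(-41) = (-432 - 48)*(-41) = -480*(-41) = 19680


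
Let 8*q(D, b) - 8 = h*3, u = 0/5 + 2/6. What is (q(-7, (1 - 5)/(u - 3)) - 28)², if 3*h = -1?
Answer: 47089/64 ≈ 735.77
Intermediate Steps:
h = -⅓ (h = (⅓)*(-1) = -⅓ ≈ -0.33333)
u = ⅓ (u = 0*(⅕) + 2*(⅙) = 0 + ⅓ = ⅓ ≈ 0.33333)
q(D, b) = 7/8 (q(D, b) = 1 + (-⅓*3)/8 = 1 + (⅛)*(-1) = 1 - ⅛ = 7/8)
(q(-7, (1 - 5)/(u - 3)) - 28)² = (7/8 - 28)² = (-217/8)² = 47089/64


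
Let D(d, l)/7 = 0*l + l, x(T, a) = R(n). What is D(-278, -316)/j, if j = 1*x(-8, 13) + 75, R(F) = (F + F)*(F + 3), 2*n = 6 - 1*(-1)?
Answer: -4424/241 ≈ -18.357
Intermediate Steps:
n = 7/2 (n = (6 - 1*(-1))/2 = (6 + 1)/2 = (1/2)*7 = 7/2 ≈ 3.5000)
R(F) = 2*F*(3 + F) (R(F) = (2*F)*(3 + F) = 2*F*(3 + F))
x(T, a) = 91/2 (x(T, a) = 2*(7/2)*(3 + 7/2) = 2*(7/2)*(13/2) = 91/2)
D(d, l) = 7*l (D(d, l) = 7*(0*l + l) = 7*(0 + l) = 7*l)
j = 241/2 (j = 1*(91/2) + 75 = 91/2 + 75 = 241/2 ≈ 120.50)
D(-278, -316)/j = (7*(-316))/(241/2) = -2212*2/241 = -4424/241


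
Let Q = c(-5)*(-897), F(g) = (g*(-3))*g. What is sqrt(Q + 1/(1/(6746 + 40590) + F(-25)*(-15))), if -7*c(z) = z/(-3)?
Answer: 3*sqrt(2060938208993407708881)/9319275007 ≈ 14.614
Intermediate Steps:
c(z) = z/21 (c(z) = -z/(7*(-3)) = -z*(-1)/(7*3) = -(-1)*z/21 = z/21)
F(g) = -3*g**2 (F(g) = (-3*g)*g = -3*g**2)
Q = 1495/7 (Q = ((1/21)*(-5))*(-897) = -5/21*(-897) = 1495/7 ≈ 213.57)
sqrt(Q + 1/(1/(6746 + 40590) + F(-25)*(-15))) = sqrt(1495/7 + 1/(1/(6746 + 40590) - 3*(-25)**2*(-15))) = sqrt(1495/7 + 1/(1/47336 - 3*625*(-15))) = sqrt(1495/7 + 1/(1/47336 - 1875*(-15))) = sqrt(1495/7 + 1/(1/47336 + 28125)) = sqrt(1495/7 + 1/(1331325001/47336)) = sqrt(1495/7 + 47336/1331325001) = sqrt(1990331207847/9319275007) = 3*sqrt(2060938208993407708881)/9319275007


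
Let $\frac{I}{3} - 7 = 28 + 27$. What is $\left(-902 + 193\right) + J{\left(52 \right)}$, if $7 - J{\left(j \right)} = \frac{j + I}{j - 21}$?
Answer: $- \frac{22000}{31} \approx -709.68$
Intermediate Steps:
$I = 186$ ($I = 21 + 3 \left(28 + 27\right) = 21 + 3 \cdot 55 = 21 + 165 = 186$)
$J{\left(j \right)} = 7 - \frac{186 + j}{-21 + j}$ ($J{\left(j \right)} = 7 - \frac{j + 186}{j - 21} = 7 - \frac{186 + j}{-21 + j}$)
$\left(-902 + 193\right) + J{\left(52 \right)} = \left(-902 + 193\right) + \frac{3 \left(-111 + 2 \cdot 52\right)}{-21 + 52} = -709 + \frac{3 \left(-111 + 104\right)}{31} = -709 + 3 \cdot \frac{1}{31} \left(-7\right) = -709 - \frac{21}{31} = - \frac{22000}{31}$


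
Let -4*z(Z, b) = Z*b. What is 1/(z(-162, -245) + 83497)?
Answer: 2/147149 ≈ 1.3592e-5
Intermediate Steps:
z(Z, b) = -Z*b/4
1/(z(-162, -245) + 83497) = 1/(-¼*(-162)*(-245) + 83497) = 1/(-19845/2 + 83497) = 1/(147149/2) = 2/147149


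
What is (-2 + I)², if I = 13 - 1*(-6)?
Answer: 289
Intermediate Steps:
I = 19 (I = 13 + 6 = 19)
(-2 + I)² = (-2 + 19)² = 17² = 289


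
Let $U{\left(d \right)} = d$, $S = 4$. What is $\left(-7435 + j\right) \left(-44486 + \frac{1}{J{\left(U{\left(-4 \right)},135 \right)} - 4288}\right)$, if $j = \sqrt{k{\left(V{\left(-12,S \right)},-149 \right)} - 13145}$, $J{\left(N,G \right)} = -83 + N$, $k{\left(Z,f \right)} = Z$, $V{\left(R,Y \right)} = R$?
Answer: $\frac{289409235237}{875} - \frac{194626251 i \sqrt{13157}}{4375} \approx 3.3075 \cdot 10^{8} - 5.1027 \cdot 10^{6} i$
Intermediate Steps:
$j = i \sqrt{13157}$ ($j = \sqrt{-12 - 13145} = \sqrt{-13157} = i \sqrt{13157} \approx 114.7 i$)
$\left(-7435 + j\right) \left(-44486 + \frac{1}{J{\left(U{\left(-4 \right)},135 \right)} - 4288}\right) = \left(-7435 + i \sqrt{13157}\right) \left(-44486 + \frac{1}{\left(-83 - 4\right) - 4288}\right) = \left(-7435 + i \sqrt{13157}\right) \left(-44486 + \frac{1}{-87 - 4288}\right) = \left(-7435 + i \sqrt{13157}\right) \left(-44486 + \frac{1}{-4375}\right) = \left(-7435 + i \sqrt{13157}\right) \left(-44486 - \frac{1}{4375}\right) = \left(-7435 + i \sqrt{13157}\right) \left(- \frac{194626251}{4375}\right) = \frac{289409235237}{875} - \frac{194626251 i \sqrt{13157}}{4375}$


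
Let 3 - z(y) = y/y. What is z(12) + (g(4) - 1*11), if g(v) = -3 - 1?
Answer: -13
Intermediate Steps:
g(v) = -4
z(y) = 2 (z(y) = 3 - y/y = 3 - 1*1 = 3 - 1 = 2)
z(12) + (g(4) - 1*11) = 2 + (-4 - 1*11) = 2 + (-4 - 11) = 2 - 15 = -13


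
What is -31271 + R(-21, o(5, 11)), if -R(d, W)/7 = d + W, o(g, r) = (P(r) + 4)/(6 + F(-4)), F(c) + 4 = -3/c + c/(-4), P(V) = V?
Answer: -31152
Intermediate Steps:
F(c) = -4 - 3/c - c/4 (F(c) = -4 + (-3/c + c/(-4)) = -4 + (-3/c + c*(-¼)) = -4 + (-3/c - c/4) = -4 - 3/c - c/4)
o(g, r) = 16/15 + 4*r/15 (o(g, r) = (r + 4)/(6 + (-4 - 3/(-4) - ¼*(-4))) = (4 + r)/(6 + (-4 - 3*(-¼) + 1)) = (4 + r)/(6 + (-4 + ¾ + 1)) = (4 + r)/(6 - 9/4) = (4 + r)/(15/4) = (4 + r)*(4/15) = 16/15 + 4*r/15)
R(d, W) = -7*W - 7*d (R(d, W) = -7*(d + W) = -7*(W + d) = -7*W - 7*d)
-31271 + R(-21, o(5, 11)) = -31271 + (-7*(16/15 + (4/15)*11) - 7*(-21)) = -31271 + (-7*(16/15 + 44/15) + 147) = -31271 + (-7*4 + 147) = -31271 + (-28 + 147) = -31271 + 119 = -31152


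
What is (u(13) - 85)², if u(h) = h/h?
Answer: 7056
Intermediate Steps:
u(h) = 1
(u(13) - 85)² = (1 - 85)² = (-84)² = 7056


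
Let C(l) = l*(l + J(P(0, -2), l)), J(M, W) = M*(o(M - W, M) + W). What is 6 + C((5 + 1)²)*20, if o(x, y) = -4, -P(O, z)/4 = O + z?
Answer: 210246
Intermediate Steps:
P(O, z) = -4*O - 4*z (P(O, z) = -4*(O + z) = -4*O - 4*z)
J(M, W) = M*(-4 + W)
C(l) = l*(-32 + 9*l) (C(l) = l*(l + (-4*0 - 4*(-2))*(-4 + l)) = l*(l + (0 + 8)*(-4 + l)) = l*(l + 8*(-4 + l)) = l*(l + (-32 + 8*l)) = l*(-32 + 9*l))
6 + C((5 + 1)²)*20 = 6 + ((5 + 1)²*(-32 + 9*(5 + 1)²))*20 = 6 + (6²*(-32 + 9*6²))*20 = 6 + (36*(-32 + 9*36))*20 = 6 + (36*(-32 + 324))*20 = 6 + (36*292)*20 = 6 + 10512*20 = 6 + 210240 = 210246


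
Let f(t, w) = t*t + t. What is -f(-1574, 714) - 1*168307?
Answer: -2644209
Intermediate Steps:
f(t, w) = t + t² (f(t, w) = t² + t = t + t²)
-f(-1574, 714) - 1*168307 = -(-1574)*(1 - 1574) - 1*168307 = -(-1574)*(-1573) - 168307 = -1*2475902 - 168307 = -2475902 - 168307 = -2644209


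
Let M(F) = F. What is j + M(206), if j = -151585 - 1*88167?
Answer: -239546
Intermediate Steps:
j = -239752 (j = -151585 - 88167 = -239752)
j + M(206) = -239752 + 206 = -239546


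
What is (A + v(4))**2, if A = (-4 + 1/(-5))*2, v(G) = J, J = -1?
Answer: 2209/25 ≈ 88.360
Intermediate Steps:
v(G) = -1
A = -42/5 (A = (-4 - 1/5)*2 = -21/5*2 = -42/5 ≈ -8.4000)
(A + v(4))**2 = (-42/5 - 1)**2 = (-47/5)**2 = 2209/25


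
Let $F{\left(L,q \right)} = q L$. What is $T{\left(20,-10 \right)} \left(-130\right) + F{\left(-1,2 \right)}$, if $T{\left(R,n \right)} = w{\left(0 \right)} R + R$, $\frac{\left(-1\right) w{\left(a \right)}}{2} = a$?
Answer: $-2602$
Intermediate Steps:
$w{\left(a \right)} = - 2 a$
$F{\left(L,q \right)} = L q$
$T{\left(R,n \right)} = R$ ($T{\left(R,n \right)} = \left(-2\right) 0 R + R = 0 R + R = 0 + R = R$)
$T{\left(20,-10 \right)} \left(-130\right) + F{\left(-1,2 \right)} = 20 \left(-130\right) - 2 = -2600 - 2 = -2602$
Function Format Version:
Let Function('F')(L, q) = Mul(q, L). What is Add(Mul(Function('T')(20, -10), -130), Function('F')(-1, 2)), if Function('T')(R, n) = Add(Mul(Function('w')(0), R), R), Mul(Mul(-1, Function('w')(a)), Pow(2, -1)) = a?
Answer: -2602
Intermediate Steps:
Function('w')(a) = Mul(-2, a)
Function('F')(L, q) = Mul(L, q)
Function('T')(R, n) = R (Function('T')(R, n) = Add(Mul(Mul(-2, 0), R), R) = Add(Mul(0, R), R) = Add(0, R) = R)
Add(Mul(Function('T')(20, -10), -130), Function('F')(-1, 2)) = Add(Mul(20, -130), Mul(-1, 2)) = Add(-2600, -2) = -2602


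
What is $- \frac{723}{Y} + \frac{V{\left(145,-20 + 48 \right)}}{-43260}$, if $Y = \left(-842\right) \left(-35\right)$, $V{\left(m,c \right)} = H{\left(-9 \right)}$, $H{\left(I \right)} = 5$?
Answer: $- \frac{448919}{18212460} \approx -0.024649$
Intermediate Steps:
$V{\left(m,c \right)} = 5$
$Y = 29470$
$- \frac{723}{Y} + \frac{V{\left(145,-20 + 48 \right)}}{-43260} = - \frac{723}{29470} + \frac{5}{-43260} = \left(-723\right) \frac{1}{29470} + 5 \left(- \frac{1}{43260}\right) = - \frac{723}{29470} - \frac{1}{8652} = - \frac{448919}{18212460}$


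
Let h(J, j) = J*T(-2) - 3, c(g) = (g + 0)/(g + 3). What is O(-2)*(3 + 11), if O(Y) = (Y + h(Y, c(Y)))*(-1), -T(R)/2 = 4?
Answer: -154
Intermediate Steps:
T(R) = -8 (T(R) = -2*4 = -8)
c(g) = g/(3 + g)
h(J, j) = -3 - 8*J (h(J, j) = J*(-8) - 3 = -8*J - 3 = -3 - 8*J)
O(Y) = 3 + 7*Y (O(Y) = (Y + (-3 - 8*Y))*(-1) = (-3 - 7*Y)*(-1) = 3 + 7*Y)
O(-2)*(3 + 11) = (3 + 7*(-2))*(3 + 11) = (3 - 14)*14 = -11*14 = -154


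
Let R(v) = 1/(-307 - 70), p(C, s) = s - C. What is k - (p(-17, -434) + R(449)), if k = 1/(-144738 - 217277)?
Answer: 56912377773/136479655 ≈ 417.00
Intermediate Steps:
R(v) = -1/377 (R(v) = 1/(-377) = -1/377)
k = -1/362015 (k = 1/(-362015) = -1/362015 ≈ -2.7623e-6)
k - (p(-17, -434) + R(449)) = -1/362015 - ((-434 - 1*(-17)) - 1/377) = -1/362015 - ((-434 + 17) - 1/377) = -1/362015 - (-417 - 1/377) = -1/362015 - 1*(-157210/377) = -1/362015 + 157210/377 = 56912377773/136479655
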